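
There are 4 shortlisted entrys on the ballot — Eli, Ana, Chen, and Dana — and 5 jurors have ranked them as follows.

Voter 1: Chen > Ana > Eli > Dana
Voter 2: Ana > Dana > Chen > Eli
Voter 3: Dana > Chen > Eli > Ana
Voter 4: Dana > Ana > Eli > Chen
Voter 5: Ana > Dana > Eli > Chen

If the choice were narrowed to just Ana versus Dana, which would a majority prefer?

Ana

Ballots ranking Ana above Dana: 3.
Ballots ranking Dana above Ana: 2.
Ana wins the head-to-head, 3–2.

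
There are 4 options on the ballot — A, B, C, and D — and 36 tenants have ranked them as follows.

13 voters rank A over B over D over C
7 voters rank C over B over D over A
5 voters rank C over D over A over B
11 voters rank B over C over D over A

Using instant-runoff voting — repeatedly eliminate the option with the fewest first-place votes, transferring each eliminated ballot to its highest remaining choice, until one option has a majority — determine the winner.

C

Round 1: A 13, C 12, B 11, D 0. D has the fewest and is eliminated.
Round 2: A 13, C 12, B 11. B has the fewest and is eliminated.
Round 3: C 23, A 13. C has a majority.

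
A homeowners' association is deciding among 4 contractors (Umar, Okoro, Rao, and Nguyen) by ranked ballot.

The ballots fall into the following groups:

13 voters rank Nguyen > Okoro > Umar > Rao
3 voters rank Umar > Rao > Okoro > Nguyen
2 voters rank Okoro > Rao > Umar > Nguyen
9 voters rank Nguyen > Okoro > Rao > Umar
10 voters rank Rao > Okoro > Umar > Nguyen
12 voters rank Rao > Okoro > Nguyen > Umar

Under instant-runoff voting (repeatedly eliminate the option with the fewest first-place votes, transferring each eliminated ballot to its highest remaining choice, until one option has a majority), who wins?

Rao

Round 1: Rao 22, Nguyen 22, Umar 3, Okoro 2. Okoro has the fewest and is eliminated.
Round 2: Rao 24, Nguyen 22, Umar 3. Umar has the fewest and is eliminated.
Round 3: Rao 27, Nguyen 22. Rao has a majority.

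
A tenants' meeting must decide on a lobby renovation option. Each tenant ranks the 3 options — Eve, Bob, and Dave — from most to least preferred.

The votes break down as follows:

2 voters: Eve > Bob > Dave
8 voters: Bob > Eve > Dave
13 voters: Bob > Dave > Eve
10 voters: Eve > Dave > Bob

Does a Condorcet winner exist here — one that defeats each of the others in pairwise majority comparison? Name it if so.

Bob

Head-to-head results (33 voters total):
Eve vs Bob: Bob wins 21–12.
Eve vs Dave: Eve wins 20–13.
Bob vs Dave: Bob wins 23–10.
Bob beats each rival — Eve (21–12), Dave (23–10) — so Bob is the Condorcet winner.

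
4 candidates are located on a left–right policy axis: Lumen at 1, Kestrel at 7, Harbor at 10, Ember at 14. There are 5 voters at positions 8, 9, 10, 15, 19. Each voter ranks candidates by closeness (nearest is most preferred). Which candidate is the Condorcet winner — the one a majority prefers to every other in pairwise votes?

Harbor

With single-peaked preferences on a line, the Condorcet winner is the candidate closest to the median voter.
The median voter (position 10) is closest to Harbor at 10.
Check: Harbor vs Ember — voters closer to Harbor: 3 of 5.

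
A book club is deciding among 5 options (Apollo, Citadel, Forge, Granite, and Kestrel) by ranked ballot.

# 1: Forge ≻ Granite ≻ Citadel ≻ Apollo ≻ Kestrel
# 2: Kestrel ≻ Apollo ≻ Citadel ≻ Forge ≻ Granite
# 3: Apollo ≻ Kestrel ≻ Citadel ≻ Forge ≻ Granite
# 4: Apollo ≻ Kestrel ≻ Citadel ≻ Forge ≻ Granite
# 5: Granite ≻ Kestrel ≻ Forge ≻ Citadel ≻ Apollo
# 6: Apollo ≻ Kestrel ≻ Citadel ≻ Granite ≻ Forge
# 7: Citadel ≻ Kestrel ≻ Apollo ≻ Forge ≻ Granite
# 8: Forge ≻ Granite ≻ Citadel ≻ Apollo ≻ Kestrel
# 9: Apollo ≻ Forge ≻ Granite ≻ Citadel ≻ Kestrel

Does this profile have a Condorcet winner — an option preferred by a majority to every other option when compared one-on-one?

Yes

Head-to-head results (9 voters total):
Apollo vs Citadel: Apollo wins 5–4.
Apollo vs Forge: Apollo wins 6–3.
Apollo vs Granite: Apollo wins 6–3.
Apollo vs Kestrel: Apollo wins 6–3.
Citadel vs Forge: Citadel wins 5–4.
Citadel vs Granite: Citadel wins 5–4.
Citadel vs Kestrel: Kestrel wins 5–4.
Forge vs Granite: Forge wins 7–2.
Forge vs Kestrel: Kestrel wins 6–3.
Granite vs Kestrel: Kestrel wins 5–4.
Apollo beats each rival — Citadel (5–4), Forge (6–3), Granite (6–3), Kestrel (6–3) — so Apollo is the Condorcet winner.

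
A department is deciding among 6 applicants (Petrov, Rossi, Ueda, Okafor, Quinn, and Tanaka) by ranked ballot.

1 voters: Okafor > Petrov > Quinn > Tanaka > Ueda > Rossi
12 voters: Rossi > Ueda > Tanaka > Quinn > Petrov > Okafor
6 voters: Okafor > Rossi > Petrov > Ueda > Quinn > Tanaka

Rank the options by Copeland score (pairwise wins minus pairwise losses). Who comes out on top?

Rossi

Pairwise results:
  Petrov vs Rossi: Rossi wins 18–1.
  Petrov vs Ueda: Ueda wins 12–7.
  Petrov vs Okafor: Petrov wins 12–7.
  Petrov vs Quinn: Quinn wins 12–7.
  Petrov vs Tanaka: Tanaka wins 12–7.
  Rossi vs Ueda: Rossi wins 18–1.
  Rossi vs Okafor: Rossi wins 12–7.
  Rossi vs Quinn: Rossi wins 18–1.
  Rossi vs Tanaka: Rossi wins 18–1.
  Ueda vs Okafor: Ueda wins 12–7.
  Ueda vs Quinn: Ueda wins 18–1.
  Ueda vs Tanaka: Ueda wins 18–1.
  Okafor vs Quinn: Quinn wins 12–7.
  Okafor vs Tanaka: Tanaka wins 12–7.
  Quinn vs Tanaka: Tanaka wins 12–7.
Copeland scores (wins − losses):
  Petrov: 1 − 4 = -3
  Rossi: 5 − 0 = 5
  Ueda: 4 − 1 = 3
  Okafor: 0 − 5 = -5
  Quinn: 2 − 3 = -1
  Tanaka: 3 − 2 = 1
Rossi has the best Copeland score.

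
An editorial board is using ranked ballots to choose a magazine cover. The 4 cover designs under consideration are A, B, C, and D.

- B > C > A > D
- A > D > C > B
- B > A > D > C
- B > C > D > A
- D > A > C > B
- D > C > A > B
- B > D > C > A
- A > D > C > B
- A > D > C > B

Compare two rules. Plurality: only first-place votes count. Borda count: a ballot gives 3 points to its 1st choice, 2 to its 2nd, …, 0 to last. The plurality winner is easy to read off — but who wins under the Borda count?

Plurality first-place counts: A 3, B 4, C 0, D 2 → B.
Borda totals: A 15, B 12, C 11, D 16 → D.

D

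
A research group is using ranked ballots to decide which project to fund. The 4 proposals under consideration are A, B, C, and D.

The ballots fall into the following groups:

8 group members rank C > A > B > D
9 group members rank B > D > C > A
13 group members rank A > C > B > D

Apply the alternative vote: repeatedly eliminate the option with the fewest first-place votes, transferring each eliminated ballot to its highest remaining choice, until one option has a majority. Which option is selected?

Round 1: A 13, B 9, C 8, D 0. D has the fewest and is eliminated.
Round 2: A 13, B 9, C 8. C has the fewest and is eliminated.
Round 3: A 21, B 9. A has a majority.

A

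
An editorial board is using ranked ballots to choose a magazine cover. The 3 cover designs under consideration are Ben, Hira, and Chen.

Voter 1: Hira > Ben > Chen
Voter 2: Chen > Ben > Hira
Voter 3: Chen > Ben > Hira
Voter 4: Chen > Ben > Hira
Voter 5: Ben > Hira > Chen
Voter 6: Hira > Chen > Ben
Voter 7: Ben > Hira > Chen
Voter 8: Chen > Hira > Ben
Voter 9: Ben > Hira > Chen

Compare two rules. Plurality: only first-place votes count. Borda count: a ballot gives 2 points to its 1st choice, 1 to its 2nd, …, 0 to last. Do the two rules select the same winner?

No

Plurality first-place counts: Ben 3, Hira 2, Chen 4 → Chen.
Borda totals: Ben 10, Hira 8, Chen 9 → Ben.
The two rules disagree: plurality picks Chen, Borda picks Ben.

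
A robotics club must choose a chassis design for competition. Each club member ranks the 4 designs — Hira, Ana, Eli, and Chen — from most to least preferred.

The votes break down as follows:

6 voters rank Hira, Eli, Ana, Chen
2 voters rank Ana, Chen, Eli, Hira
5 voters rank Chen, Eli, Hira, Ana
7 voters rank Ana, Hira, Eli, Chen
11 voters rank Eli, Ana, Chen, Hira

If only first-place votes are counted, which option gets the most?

First-place vote totals:
  Hira: 6
  Ana: 9
  Eli: 11
  Chen: 5
Eli has the most first-place votes.

Eli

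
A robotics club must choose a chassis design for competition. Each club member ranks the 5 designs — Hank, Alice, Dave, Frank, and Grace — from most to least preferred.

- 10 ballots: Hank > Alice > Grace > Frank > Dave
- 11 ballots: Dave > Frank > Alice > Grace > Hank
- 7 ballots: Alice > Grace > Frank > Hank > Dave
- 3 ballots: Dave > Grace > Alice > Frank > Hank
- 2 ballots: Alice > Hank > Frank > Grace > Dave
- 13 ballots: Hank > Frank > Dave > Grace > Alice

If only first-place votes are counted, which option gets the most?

First-place vote totals:
  Hank: 23
  Alice: 9
  Dave: 14
  Frank: 0
  Grace: 0
Hank has the most first-place votes.

Hank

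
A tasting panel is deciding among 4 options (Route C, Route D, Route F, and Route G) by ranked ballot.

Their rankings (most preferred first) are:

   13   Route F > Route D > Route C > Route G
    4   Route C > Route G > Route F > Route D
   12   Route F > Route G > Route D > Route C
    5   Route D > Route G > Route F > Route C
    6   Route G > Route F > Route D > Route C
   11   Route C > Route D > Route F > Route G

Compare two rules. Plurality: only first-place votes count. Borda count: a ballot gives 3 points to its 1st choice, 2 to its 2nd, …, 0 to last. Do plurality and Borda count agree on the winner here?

Plurality first-place counts: Route C 15, Route D 5, Route F 25, Route G 6 → Route F.
Borda totals: Route C 58, Route D 81, Route F 107, Route G 60 → Route F.
The two rules agree on Route F.

Yes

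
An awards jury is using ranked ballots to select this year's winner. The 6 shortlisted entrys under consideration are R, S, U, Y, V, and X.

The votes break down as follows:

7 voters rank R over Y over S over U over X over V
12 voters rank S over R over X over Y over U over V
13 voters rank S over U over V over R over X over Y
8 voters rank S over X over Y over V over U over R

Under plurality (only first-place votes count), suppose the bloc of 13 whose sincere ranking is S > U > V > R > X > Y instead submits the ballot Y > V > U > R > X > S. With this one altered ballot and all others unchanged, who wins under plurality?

First-place totals with the altered ballot: R 7, S 20, U 0, Y 13, V 0, X 0.
The winner is unchanged: still S.

S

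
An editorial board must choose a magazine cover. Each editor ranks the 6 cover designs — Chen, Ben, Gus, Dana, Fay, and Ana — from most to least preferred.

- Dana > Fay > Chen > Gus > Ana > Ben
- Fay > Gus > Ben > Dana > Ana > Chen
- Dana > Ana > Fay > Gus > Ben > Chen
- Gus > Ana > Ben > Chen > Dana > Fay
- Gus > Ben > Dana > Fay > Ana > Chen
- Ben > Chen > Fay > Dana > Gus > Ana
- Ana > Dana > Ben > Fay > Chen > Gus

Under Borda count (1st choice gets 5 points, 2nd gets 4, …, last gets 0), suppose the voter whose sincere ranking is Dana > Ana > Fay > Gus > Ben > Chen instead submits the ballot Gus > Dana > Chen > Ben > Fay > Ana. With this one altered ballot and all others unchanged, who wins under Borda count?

Gus

Borda totals with the altered ballot: Chen 13, Ben 20, Gus 22, Dana 21, Fay 17, Ana 12.
The switch changes the winner from Dana to Gus.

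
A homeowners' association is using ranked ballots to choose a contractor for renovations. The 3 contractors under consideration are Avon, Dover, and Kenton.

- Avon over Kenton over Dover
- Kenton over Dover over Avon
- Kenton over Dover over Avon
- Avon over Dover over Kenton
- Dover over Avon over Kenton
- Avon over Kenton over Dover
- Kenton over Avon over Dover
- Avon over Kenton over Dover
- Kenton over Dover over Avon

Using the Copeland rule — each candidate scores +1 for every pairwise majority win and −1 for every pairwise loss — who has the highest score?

Pairwise results:
  Avon vs Dover: Avon wins 5–4.
  Avon vs Kenton: Avon wins 5–4.
  Dover vs Kenton: Kenton wins 7–2.
Copeland scores (wins − losses):
  Avon: 2 − 0 = 2
  Dover: 0 − 2 = -2
  Kenton: 1 − 1 = 0
Avon has the best Copeland score.

Avon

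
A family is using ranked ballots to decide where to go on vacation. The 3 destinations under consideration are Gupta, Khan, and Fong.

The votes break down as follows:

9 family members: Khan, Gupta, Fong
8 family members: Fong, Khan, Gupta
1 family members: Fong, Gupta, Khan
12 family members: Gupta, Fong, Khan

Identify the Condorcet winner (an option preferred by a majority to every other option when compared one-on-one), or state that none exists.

None — there is no Condorcet winner

Head-to-head results (30 voters total):
Gupta vs Khan: Khan wins 17–13.
Gupta vs Fong: Gupta wins 21–9.
Khan vs Fong: Fong wins 21–9.
No candidate beats all others: Gupta beats Fong beats Khan beats Gupta, a majority cycle.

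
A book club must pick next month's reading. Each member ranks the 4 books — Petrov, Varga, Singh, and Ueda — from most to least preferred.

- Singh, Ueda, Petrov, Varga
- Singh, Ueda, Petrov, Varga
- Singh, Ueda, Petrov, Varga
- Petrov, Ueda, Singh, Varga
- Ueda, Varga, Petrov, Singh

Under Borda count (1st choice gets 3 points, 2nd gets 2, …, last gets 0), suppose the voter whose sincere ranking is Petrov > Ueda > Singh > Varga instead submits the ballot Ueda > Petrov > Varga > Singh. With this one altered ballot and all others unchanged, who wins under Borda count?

Ueda

Borda totals with the altered ballot: Petrov 6, Varga 3, Singh 9, Ueda 12.
The winner is unchanged: still Ueda.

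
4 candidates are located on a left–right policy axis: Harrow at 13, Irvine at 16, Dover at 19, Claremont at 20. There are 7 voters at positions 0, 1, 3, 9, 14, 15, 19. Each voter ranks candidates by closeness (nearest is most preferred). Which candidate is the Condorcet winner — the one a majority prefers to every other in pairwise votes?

With single-peaked preferences on a line, the Condorcet winner is the candidate closest to the median voter.
The median voter (position 9) is closest to Harrow at 13.
Check: Harrow vs Claremont — voters closer to Harrow: 6 of 7.

Harrow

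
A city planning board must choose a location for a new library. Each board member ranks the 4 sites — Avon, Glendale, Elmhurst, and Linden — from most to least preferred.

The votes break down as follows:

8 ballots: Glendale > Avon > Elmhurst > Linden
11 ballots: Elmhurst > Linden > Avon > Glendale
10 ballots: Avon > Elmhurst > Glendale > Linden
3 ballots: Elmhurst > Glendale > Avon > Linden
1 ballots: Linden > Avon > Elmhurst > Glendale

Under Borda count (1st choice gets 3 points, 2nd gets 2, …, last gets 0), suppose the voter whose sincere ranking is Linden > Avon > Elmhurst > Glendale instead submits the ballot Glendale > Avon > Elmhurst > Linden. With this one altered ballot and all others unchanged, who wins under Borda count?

Elmhurst

Borda totals with the altered ballot: Avon 62, Glendale 43, Elmhurst 71, Linden 22.
The winner is unchanged: still Elmhurst.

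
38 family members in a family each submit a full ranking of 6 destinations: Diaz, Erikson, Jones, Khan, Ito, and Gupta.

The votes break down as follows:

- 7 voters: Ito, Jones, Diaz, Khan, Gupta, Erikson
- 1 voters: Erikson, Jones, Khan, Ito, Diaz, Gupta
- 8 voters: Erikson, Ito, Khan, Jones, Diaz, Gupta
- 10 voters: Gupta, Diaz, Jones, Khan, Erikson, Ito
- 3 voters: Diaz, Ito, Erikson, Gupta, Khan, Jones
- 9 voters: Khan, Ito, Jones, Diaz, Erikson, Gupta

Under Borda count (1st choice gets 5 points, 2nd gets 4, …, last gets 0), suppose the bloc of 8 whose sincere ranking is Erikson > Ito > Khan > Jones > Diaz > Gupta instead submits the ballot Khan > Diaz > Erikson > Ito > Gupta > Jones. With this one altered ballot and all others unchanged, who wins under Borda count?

Borda totals with the altered ballot: Diaz 127, Erikson 57, Jones 89, Khan 125, Ito 101, Gupta 71.
The switch changes the winner from Ito to Diaz.

Diaz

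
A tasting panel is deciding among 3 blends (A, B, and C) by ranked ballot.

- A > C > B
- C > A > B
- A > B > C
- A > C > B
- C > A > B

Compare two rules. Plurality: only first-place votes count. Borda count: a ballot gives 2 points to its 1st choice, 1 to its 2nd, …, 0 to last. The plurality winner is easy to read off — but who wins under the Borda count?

A

Plurality first-place counts: A 3, B 0, C 2 → A.
Borda totals: A 8, B 1, C 6 → A.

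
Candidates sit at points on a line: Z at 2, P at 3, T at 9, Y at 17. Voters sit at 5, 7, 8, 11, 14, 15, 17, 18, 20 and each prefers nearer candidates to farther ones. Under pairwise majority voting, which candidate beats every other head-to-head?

Y

With single-peaked preferences on a line, the Condorcet winner is the candidate closest to the median voter.
The median voter (position 14) is closest to Y at 17.
Check: Y vs Z — voters closer to Y: 6 of 9.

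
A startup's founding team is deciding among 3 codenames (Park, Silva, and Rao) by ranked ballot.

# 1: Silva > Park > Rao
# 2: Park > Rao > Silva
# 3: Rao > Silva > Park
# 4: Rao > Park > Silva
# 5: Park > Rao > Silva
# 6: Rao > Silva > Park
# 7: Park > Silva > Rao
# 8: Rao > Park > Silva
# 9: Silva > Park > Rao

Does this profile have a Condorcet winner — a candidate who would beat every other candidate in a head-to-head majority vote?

Yes

Head-to-head results (9 voters total):
Park vs Silva: Park wins 5–4.
Park vs Rao: Park wins 5–4.
Silva vs Rao: Rao wins 6–3.
Park beats each rival — Silva (5–4), Rao (5–4) — so Park is the Condorcet winner.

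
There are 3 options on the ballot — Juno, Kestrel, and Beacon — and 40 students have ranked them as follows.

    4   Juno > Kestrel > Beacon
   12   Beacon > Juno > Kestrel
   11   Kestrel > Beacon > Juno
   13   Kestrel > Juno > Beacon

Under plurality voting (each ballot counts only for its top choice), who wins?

First-place vote totals:
  Juno: 4
  Kestrel: 24
  Beacon: 12
Kestrel has the most first-place votes.

Kestrel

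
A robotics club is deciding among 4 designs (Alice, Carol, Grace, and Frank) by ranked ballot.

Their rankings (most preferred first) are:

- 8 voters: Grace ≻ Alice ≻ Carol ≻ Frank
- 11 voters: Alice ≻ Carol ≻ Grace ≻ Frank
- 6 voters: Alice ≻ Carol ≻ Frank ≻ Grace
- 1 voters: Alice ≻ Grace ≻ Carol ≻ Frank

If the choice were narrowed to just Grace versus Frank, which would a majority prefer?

Grace

Ballots ranking Grace above Frank: 8+11+1 = 20.
Ballots ranking Frank above Grace: 6.
Grace wins the head-to-head, 20–6.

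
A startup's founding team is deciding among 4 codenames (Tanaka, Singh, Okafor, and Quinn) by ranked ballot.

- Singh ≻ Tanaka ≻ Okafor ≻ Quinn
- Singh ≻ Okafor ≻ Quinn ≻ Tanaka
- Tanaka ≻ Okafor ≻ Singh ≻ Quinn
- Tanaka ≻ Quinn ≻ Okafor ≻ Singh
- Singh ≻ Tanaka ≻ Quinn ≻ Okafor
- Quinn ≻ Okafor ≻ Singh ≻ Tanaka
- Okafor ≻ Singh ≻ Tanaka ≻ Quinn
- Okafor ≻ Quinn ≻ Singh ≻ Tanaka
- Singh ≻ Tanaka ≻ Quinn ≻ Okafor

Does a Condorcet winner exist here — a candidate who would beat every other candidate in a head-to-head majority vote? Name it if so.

Head-to-head results (9 voters total):
Tanaka vs Singh: Singh wins 7–2.
Tanaka vs Okafor: Tanaka wins 5–4.
Tanaka vs Quinn: Tanaka wins 6–3.
Singh vs Okafor: Okafor wins 5–4.
Singh vs Quinn: Singh wins 6–3.
Okafor vs Quinn: Okafor wins 5–4.
No candidate beats all others: Tanaka beats Okafor beats Singh beats Tanaka, a majority cycle.

No Condorcet winner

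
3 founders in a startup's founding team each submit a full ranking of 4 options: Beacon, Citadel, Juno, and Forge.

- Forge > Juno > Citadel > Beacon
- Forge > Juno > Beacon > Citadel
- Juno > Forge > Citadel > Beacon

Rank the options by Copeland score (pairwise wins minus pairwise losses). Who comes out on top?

Pairwise results:
  Beacon vs Citadel: Citadel wins 2–1.
  Beacon vs Juno: Juno wins 3–0.
  Beacon vs Forge: Forge wins 3–0.
  Citadel vs Juno: Juno wins 3–0.
  Citadel vs Forge: Forge wins 3–0.
  Juno vs Forge: Forge wins 2–1.
Copeland scores (wins − losses):
  Beacon: 0 − 3 = -3
  Citadel: 1 − 2 = -1
  Juno: 2 − 1 = 1
  Forge: 3 − 0 = 3
Forge has the best Copeland score.

Forge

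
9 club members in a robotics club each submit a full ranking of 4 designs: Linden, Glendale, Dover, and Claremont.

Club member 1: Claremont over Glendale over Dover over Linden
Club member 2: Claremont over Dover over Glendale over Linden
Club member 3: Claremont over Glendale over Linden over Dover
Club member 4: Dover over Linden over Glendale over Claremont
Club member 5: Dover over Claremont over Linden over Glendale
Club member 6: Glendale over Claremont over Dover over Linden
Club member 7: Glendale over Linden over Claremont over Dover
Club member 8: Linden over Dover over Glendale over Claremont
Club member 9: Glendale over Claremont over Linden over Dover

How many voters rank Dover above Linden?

5

Ballots ranking Dover above Linden: 5.
Ballots ranking Linden above Dover: 4.
So 5 of 9 voters prefer Dover to Linden.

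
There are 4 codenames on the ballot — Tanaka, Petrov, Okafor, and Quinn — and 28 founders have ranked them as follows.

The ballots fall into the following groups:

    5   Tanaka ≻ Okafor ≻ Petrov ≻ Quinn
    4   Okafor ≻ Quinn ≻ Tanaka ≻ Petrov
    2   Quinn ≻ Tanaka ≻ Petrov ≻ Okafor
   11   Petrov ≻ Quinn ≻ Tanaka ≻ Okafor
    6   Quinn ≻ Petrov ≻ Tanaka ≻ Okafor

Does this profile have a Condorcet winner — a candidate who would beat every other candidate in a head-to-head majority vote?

Head-to-head results (28 voters total):
Tanaka vs Petrov: Petrov wins 17–11.
Tanaka vs Okafor: Tanaka wins 24–4.
Tanaka vs Quinn: Quinn wins 23–5.
Petrov vs Okafor: Petrov wins 19–9.
Petrov vs Quinn: Petrov wins 16–12.
Okafor vs Quinn: Quinn wins 19–9.
Petrov beats each rival — Tanaka (17–11), Okafor (19–9), Quinn (16–12) — so Petrov is the Condorcet winner.

Yes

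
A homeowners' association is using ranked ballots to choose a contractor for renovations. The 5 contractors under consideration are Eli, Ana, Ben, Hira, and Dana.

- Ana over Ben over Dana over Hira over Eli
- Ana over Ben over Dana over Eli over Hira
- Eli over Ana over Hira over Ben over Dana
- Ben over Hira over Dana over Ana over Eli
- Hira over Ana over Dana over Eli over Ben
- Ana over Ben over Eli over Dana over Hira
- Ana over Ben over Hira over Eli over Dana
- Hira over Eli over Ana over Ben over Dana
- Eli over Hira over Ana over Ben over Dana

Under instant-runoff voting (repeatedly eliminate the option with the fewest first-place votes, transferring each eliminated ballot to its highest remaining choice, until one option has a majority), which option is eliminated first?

Dana

Round 1: Ana 4, Eli 2, Hira 2, Ben 1, Dana 0. Dana has the fewest and is eliminated.
Round 2: Ana 4, Eli 2, Hira 2, Ben 1. Ben has the fewest and is eliminated.
Round 3: Ana 4, Hira 3, Eli 2. Eli has the fewest and is eliminated.
Round 4: Ana 5, Hira 4. Ana has a majority.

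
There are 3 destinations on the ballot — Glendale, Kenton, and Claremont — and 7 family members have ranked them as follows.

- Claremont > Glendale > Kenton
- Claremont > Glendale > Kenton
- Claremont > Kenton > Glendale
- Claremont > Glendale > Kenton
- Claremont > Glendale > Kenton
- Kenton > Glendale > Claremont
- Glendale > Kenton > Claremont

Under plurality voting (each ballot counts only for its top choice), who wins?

First-place vote totals:
  Glendale: 1
  Kenton: 1
  Claremont: 5
Claremont has the most first-place votes.

Claremont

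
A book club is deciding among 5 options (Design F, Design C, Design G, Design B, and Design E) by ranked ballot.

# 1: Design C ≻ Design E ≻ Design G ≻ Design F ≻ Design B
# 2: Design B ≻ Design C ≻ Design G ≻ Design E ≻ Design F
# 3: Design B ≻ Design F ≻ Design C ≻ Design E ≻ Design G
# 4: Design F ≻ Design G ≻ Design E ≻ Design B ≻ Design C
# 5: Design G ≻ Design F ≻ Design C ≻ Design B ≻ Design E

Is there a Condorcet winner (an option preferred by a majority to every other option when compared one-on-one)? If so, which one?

Head-to-head results (5 voters total):
Design F vs Design C: Design F wins 3–2.
Design F vs Design G: Design G wins 3–2.
Design F vs Design B: Design F wins 3–2.
Design F vs Design E: Design F wins 3–2.
Design C vs Design G: Design C wins 3–2.
Design C vs Design B: Design B wins 3–2.
Design C vs Design E: Design C wins 4–1.
Design G vs Design B: Design G wins 3–2.
Design G vs Design E: Design G wins 3–2.
Design B vs Design E: Design B wins 3–2.
No candidate beats all others: Design F beats Design C beats Design G beats Design F, a majority cycle.

There is no Condorcet winner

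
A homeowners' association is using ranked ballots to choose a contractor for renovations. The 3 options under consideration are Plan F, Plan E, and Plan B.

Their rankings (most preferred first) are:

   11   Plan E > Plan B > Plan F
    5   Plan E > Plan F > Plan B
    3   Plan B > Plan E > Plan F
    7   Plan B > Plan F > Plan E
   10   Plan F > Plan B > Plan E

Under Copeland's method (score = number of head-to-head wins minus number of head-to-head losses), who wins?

Plan B

Pairwise results:
  Plan F vs Plan E: Plan E wins 19–17.
  Plan F vs Plan B: Plan B wins 21–15.
  Plan E vs Plan B: Plan B wins 20–16.
Copeland scores (wins − losses):
  Plan F: 0 − 2 = -2
  Plan E: 1 − 1 = 0
  Plan B: 2 − 0 = 2
Plan B has the best Copeland score.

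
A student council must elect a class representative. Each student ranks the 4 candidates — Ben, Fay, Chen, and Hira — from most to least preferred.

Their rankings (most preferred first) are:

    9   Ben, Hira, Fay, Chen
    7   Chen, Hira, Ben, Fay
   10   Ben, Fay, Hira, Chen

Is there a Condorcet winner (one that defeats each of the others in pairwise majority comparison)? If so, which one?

Head-to-head results (26 voters total):
Ben vs Fay: Ben wins 26–0.
Ben vs Chen: Ben wins 19–7.
Ben vs Hira: Ben wins 19–7.
Fay vs Chen: Fay wins 19–7.
Fay vs Hira: Hira wins 16–10.
Chen vs Hira: Hira wins 19–7.
Ben beats each rival — Fay (26–0), Chen (19–7), Hira (19–7) — so Ben is the Condorcet winner.

Ben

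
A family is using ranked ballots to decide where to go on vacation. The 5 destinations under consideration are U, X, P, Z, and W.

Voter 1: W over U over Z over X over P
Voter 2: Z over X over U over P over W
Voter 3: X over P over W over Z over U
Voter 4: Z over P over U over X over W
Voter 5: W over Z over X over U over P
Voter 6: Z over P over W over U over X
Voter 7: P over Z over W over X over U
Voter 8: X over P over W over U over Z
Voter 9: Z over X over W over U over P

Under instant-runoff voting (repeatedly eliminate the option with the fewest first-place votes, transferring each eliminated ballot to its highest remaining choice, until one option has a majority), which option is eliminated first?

Round 1: Z 4, X 2, W 2, P 1, U 0. U has the fewest and is eliminated.
Round 2: Z 4, X 2, W 2, P 1. P has the fewest and is eliminated.
Round 3: Z 5, X 2, W 2. Z has a majority.

U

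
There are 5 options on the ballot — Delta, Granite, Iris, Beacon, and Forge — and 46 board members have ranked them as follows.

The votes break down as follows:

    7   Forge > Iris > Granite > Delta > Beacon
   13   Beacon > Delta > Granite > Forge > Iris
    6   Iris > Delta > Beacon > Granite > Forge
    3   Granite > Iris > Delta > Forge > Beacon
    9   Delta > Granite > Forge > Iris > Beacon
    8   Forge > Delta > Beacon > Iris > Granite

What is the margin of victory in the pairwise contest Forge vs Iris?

28

Ballots ranking Forge above Iris: 7+13+9+8 = 37.
Ballots ranking Iris above Forge: 6+3 = 9.
Forge wins 37–9, a margin of 28.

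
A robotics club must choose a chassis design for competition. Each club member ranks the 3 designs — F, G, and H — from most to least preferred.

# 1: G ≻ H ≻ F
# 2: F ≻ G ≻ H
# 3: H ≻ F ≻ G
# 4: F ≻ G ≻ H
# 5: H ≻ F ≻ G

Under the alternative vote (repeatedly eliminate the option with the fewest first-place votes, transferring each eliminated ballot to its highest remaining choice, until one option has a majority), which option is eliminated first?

G

Round 1: F 2, H 2, G 1. G has the fewest and is eliminated.
Round 2: H 3, F 2. H has a majority.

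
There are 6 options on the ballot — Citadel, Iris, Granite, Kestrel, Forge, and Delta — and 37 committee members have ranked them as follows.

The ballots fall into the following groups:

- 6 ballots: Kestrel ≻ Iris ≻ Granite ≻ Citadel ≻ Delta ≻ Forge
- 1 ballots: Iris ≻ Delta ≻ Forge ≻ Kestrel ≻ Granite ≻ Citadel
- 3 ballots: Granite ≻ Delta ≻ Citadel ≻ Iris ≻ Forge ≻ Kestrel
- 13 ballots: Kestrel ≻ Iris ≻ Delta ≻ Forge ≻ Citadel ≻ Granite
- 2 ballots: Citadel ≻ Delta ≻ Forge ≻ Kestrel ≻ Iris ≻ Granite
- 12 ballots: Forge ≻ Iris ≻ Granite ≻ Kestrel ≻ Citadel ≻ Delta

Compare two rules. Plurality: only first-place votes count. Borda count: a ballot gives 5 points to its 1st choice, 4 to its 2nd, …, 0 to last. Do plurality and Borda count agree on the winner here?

Plurality first-place counts: Citadel 2, Iris 1, Granite 3, Kestrel 19, Forge 12, Delta 0 → Kestrel.
Borda totals: Citadel 56, Iris 137, Granite 70, Kestrel 125, Forge 98, Delta 69 → Iris.
The two rules disagree: plurality picks Kestrel, Borda picks Iris.

No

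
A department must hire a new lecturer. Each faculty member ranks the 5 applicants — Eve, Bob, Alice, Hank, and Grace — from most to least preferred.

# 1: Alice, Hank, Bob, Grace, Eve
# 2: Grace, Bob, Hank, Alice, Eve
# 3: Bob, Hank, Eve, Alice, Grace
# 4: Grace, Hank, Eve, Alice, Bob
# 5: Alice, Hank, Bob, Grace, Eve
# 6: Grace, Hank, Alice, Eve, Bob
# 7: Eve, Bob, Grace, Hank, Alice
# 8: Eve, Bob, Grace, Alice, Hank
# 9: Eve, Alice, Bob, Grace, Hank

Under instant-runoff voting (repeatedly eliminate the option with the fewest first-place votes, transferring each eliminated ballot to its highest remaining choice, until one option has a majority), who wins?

Round 1: Eve 3, Grace 3, Alice 2, Bob 1, Hank 0. Hank has the fewest and is eliminated.
Round 2: Eve 3, Grace 3, Alice 2, Bob 1. Bob has the fewest and is eliminated.
Round 3: Eve 4, Grace 3, Alice 2. Alice has the fewest and is eliminated.
Round 4: Grace 5, Eve 4. Grace has a majority.

Grace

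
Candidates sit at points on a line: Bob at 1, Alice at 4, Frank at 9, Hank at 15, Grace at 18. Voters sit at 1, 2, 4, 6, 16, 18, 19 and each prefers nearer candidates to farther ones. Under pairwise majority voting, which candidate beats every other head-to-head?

Alice

With single-peaked preferences on a line, the Condorcet winner is the candidate closest to the median voter.
The median voter (position 6) is closest to Alice at 4.
Check: Alice vs Bob — voters closer to Alice: 5 of 7.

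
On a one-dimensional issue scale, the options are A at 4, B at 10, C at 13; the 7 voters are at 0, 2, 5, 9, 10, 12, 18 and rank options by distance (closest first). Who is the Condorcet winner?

B

With single-peaked preferences on a line, the Condorcet winner is the candidate closest to the median voter.
The median voter (position 9) is closest to B at 10.
Check: B vs A — voters closer to B: 4 of 7.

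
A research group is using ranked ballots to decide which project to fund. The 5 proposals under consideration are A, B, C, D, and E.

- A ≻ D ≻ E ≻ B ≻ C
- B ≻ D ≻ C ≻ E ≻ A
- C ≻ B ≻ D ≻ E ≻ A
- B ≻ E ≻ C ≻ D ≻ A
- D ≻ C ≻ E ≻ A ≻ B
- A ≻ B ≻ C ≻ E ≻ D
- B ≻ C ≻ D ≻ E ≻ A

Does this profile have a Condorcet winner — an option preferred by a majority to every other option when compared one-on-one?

Head-to-head results (7 voters total):
A vs B: B wins 4–3.
A vs C: C wins 5–2.
A vs D: D wins 5–2.
A vs E: E wins 5–2.
B vs C: B wins 5–2.
B vs D: B wins 5–2.
B vs E: B wins 5–2.
C vs D: C wins 4–3.
C vs E: C wins 5–2.
D vs E: D wins 5–2.
B beats each rival — A (4–3), C (5–2), D (5–2), E (5–2) — so B is the Condorcet winner.

Yes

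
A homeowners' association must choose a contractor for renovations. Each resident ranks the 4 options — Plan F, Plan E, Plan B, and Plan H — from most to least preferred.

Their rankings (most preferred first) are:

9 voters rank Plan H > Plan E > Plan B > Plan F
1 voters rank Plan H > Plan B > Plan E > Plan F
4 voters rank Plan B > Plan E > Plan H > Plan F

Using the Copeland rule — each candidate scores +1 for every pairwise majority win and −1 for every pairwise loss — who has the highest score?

Pairwise results:
  Plan F vs Plan E: Plan E wins 14–0.
  Plan F vs Plan B: Plan B wins 14–0.
  Plan F vs Plan H: Plan H wins 14–0.
  Plan E vs Plan B: Plan E wins 9–5.
  Plan E vs Plan H: Plan H wins 10–4.
  Plan B vs Plan H: Plan H wins 10–4.
Copeland scores (wins − losses):
  Plan F: 0 − 3 = -3
  Plan E: 2 − 1 = 1
  Plan B: 1 − 2 = -1
  Plan H: 3 − 0 = 3
Plan H has the best Copeland score.

Plan H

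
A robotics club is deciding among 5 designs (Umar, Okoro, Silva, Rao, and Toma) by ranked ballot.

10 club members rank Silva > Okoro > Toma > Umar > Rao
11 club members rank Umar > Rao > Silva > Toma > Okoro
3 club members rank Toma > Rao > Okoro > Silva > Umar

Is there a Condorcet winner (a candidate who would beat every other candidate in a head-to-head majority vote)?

Head-to-head results (24 voters total):
Umar vs Okoro: Okoro wins 13–11.
Umar vs Silva: Silva wins 13–11.
Umar vs Rao: Umar wins 21–3.
Umar vs Toma: Toma wins 13–11.
Okoro vs Silva: Silva wins 21–3.
Okoro vs Rao: Rao wins 14–10.
Okoro vs Toma: Toma wins 14–10.
Silva vs Rao: Rao wins 14–10.
Silva vs Toma: Silva wins 21–3.
Rao vs Toma: Toma wins 13–11.
No candidate beats all others: Umar beats Rao beats Okoro beats Umar, a majority cycle.

No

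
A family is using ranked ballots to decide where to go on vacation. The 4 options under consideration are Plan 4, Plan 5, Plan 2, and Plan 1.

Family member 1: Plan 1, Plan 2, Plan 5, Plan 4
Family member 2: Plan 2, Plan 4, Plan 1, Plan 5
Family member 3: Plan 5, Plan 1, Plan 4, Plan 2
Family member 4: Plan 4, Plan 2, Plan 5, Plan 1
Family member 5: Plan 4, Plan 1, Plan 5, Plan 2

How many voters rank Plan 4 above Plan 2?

Ballots ranking Plan 4 above Plan 2: 3.
Ballots ranking Plan 2 above Plan 4: 2.
So 3 of 5 voters prefer Plan 4 to Plan 2.

3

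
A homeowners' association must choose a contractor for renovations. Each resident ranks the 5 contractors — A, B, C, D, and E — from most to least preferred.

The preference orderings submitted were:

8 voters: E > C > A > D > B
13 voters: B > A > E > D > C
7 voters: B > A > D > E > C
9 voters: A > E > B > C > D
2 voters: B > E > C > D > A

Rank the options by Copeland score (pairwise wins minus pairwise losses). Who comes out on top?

Pairwise results:
  A vs B: B wins 22–17.
  A vs C: A wins 29–10.
  A vs D: A wins 37–2.
  A vs E: A wins 29–10.
  B vs C: B wins 31–8.
  B vs D: B wins 31–8.
  B vs E: B wins 22–17.
  C vs D: D wins 20–19.
  C vs E: E wins 39–0.
  D vs E: E wins 32–7.
Copeland scores (wins − losses):
  A: 3 − 1 = 2
  B: 4 − 0 = 4
  C: 0 − 4 = -4
  D: 1 − 3 = -2
  E: 2 − 2 = 0
B has the best Copeland score.

B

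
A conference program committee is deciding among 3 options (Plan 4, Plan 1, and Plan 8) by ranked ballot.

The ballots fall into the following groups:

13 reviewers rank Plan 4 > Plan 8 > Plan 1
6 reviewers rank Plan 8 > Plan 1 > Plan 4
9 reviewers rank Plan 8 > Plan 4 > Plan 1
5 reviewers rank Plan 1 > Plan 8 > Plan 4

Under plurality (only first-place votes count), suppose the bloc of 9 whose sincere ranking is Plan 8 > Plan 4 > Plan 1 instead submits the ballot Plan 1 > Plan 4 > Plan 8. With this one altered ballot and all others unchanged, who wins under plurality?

Plan 1

First-place totals with the altered ballot: Plan 4 13, Plan 1 14, Plan 8 6.
The switch changes the winner from Plan 8 to Plan 1.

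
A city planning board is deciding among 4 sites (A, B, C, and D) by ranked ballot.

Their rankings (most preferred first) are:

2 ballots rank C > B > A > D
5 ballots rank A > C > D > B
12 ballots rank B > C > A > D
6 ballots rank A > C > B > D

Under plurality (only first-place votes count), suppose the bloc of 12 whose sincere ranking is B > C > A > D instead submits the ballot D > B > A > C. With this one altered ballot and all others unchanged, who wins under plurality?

First-place totals with the altered ballot: A 11, B 0, C 2, D 12.
The switch changes the winner from B to D.

D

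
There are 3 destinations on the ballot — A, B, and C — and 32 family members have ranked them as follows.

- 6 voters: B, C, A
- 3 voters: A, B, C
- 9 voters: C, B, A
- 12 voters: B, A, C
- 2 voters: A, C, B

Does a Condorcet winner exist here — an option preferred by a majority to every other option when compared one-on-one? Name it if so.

Head-to-head results (32 voters total):
A vs B: B wins 27–5.
A vs C: A wins 17–15.
B vs C: B wins 21–11.
B beats each rival — A (27–5), C (21–11) — so B is the Condorcet winner.

B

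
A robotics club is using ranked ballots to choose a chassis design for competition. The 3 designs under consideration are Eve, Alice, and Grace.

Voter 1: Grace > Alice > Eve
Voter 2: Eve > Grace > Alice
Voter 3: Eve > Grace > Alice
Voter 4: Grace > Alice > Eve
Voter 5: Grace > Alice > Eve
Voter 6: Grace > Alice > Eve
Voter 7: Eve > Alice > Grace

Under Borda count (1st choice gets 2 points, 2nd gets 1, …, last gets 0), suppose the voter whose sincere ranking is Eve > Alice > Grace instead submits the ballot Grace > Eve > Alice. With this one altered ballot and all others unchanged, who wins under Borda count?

Grace

Borda totals with the altered ballot: Eve 5, Alice 4, Grace 12.
The winner is unchanged: still Grace.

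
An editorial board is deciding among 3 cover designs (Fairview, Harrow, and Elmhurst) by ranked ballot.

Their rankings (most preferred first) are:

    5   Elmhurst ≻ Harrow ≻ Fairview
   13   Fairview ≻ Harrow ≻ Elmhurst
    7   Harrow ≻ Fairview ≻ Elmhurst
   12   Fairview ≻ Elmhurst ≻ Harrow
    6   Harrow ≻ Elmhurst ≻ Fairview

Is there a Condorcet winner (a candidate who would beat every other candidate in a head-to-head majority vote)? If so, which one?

Fairview

Head-to-head results (43 voters total):
Fairview vs Harrow: Fairview wins 25–18.
Fairview vs Elmhurst: Fairview wins 32–11.
Harrow vs Elmhurst: Harrow wins 26–17.
Fairview beats each rival — Harrow (25–18), Elmhurst (32–11) — so Fairview is the Condorcet winner.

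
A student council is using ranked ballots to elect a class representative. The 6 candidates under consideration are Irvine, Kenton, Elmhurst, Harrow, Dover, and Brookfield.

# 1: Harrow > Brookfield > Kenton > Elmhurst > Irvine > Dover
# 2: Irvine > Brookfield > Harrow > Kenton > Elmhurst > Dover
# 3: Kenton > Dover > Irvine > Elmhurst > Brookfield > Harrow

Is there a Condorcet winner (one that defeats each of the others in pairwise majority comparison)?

No

Head-to-head results (3 voters total):
Irvine vs Kenton: Kenton wins 2–1.
Irvine vs Elmhurst: Irvine wins 2–1.
Irvine vs Harrow: Irvine wins 2–1.
Irvine vs Dover: Irvine wins 2–1.
Irvine vs Brookfield: Irvine wins 2–1.
Kenton vs Elmhurst: Kenton wins 3–0.
Kenton vs Harrow: Harrow wins 2–1.
Kenton vs Dover: Kenton wins 3–0.
Kenton vs Brookfield: Brookfield wins 2–1.
Elmhurst vs Harrow: Harrow wins 2–1.
Elmhurst vs Dover: Elmhurst wins 2–1.
Elmhurst vs Brookfield: Brookfield wins 2–1.
Harrow vs Dover: Harrow wins 2–1.
Harrow vs Brookfield: Brookfield wins 2–1.
Dover vs Brookfield: Brookfield wins 2–1.
No candidate beats all others: Irvine beats Harrow beats Kenton beats Irvine, a majority cycle.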